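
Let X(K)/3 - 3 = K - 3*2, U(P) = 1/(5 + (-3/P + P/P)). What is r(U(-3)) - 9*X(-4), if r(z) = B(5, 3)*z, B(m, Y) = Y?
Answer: 1326/7 ≈ 189.43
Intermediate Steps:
U(P) = 1/(6 - 3/P) (U(P) = 1/(5 + (-3/P + 1)) = 1/(5 + (1 - 3/P)) = 1/(6 - 3/P))
r(z) = 3*z
X(K) = -9 + 3*K (X(K) = 9 + 3*(K - 3*2) = 9 + 3*(K - 6) = 9 + 3*(-6 + K) = 9 + (-18 + 3*K) = -9 + 3*K)
r(U(-3)) - 9*X(-4) = 3*((⅓)*(-3)/(-1 + 2*(-3))) - 9*(-9 + 3*(-4)) = 3*((⅓)*(-3)/(-1 - 6)) - 9*(-9 - 12) = 3*((⅓)*(-3)/(-7)) - 9*(-21) = 3*((⅓)*(-3)*(-⅐)) + 189 = 3*(⅐) + 189 = 3/7 + 189 = 1326/7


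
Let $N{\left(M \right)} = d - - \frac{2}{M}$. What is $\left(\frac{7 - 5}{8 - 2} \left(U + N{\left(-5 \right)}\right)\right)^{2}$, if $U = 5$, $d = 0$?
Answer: $\frac{529}{225} \approx 2.3511$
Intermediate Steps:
$N{\left(M \right)} = \frac{2}{M}$ ($N{\left(M \right)} = 0 - - \frac{2}{M} = 0 + \frac{2}{M} = \frac{2}{M}$)
$\left(\frac{7 - 5}{8 - 2} \left(U + N{\left(-5 \right)}\right)\right)^{2} = \left(\frac{7 - 5}{8 - 2} \left(5 + \frac{2}{-5}\right)\right)^{2} = \left(\frac{2}{6} \left(5 + 2 \left(- \frac{1}{5}\right)\right)\right)^{2} = \left(2 \cdot \frac{1}{6} \left(5 - \frac{2}{5}\right)\right)^{2} = \left(\frac{1}{3} \cdot \frac{23}{5}\right)^{2} = \left(\frac{23}{15}\right)^{2} = \frac{529}{225}$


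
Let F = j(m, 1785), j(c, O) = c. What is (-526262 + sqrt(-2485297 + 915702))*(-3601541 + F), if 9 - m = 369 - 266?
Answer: 1895403638370 - 3601635*I*sqrt(1569595) ≈ 1.8954e+12 - 4.5123e+9*I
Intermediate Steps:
m = -94 (m = 9 - (369 - 266) = 9 - 1*103 = 9 - 103 = -94)
F = -94
(-526262 + sqrt(-2485297 + 915702))*(-3601541 + F) = (-526262 + sqrt(-2485297 + 915702))*(-3601541 - 94) = (-526262 + sqrt(-1569595))*(-3601635) = (-526262 + I*sqrt(1569595))*(-3601635) = 1895403638370 - 3601635*I*sqrt(1569595)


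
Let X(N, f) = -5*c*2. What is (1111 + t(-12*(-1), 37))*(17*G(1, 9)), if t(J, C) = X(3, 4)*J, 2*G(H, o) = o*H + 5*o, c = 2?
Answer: 399789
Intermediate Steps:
G(H, o) = 5*o/2 + H*o/2 (G(H, o) = (o*H + 5*o)/2 = (H*o + 5*o)/2 = (5*o + H*o)/2 = 5*o/2 + H*o/2)
X(N, f) = -20 (X(N, f) = -5*2*2 = -10*2 = -20)
t(J, C) = -20*J
(1111 + t(-12*(-1), 37))*(17*G(1, 9)) = (1111 - (-240)*(-1))*(17*((1/2)*9*(5 + 1))) = (1111 - 20*12)*(17*((1/2)*9*6)) = (1111 - 240)*(17*27) = 871*459 = 399789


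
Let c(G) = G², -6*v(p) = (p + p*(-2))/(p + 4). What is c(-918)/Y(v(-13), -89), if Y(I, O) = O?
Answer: -842724/89 ≈ -9468.8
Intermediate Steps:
v(p) = p/(6*(4 + p)) (v(p) = -(p + p*(-2))/(6*(p + 4)) = -(p - 2*p)/(6*(4 + p)) = -(-p)/(6*(4 + p)) = -(-1)*p/(6*(4 + p)) = p/(6*(4 + p)))
c(-918)/Y(v(-13), -89) = (-918)²/(-89) = 842724*(-1/89) = -842724/89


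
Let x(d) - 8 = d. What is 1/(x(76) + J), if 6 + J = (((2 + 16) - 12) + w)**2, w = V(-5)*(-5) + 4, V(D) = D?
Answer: 1/1303 ≈ 0.00076746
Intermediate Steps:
x(d) = 8 + d
w = 29 (w = -5*(-5) + 4 = 25 + 4 = 29)
J = 1219 (J = -6 + (((2 + 16) - 12) + 29)**2 = -6 + ((18 - 12) + 29)**2 = -6 + (6 + 29)**2 = -6 + 35**2 = -6 + 1225 = 1219)
1/(x(76) + J) = 1/((8 + 76) + 1219) = 1/(84 + 1219) = 1/1303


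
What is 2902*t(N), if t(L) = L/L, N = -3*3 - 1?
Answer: 2902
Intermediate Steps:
N = -10 (N = -9 - 1 = -10)
t(L) = 1
2902*t(N) = 2902*1 = 2902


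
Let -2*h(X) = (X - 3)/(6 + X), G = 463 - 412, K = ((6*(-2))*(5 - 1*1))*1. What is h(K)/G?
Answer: -1/84 ≈ -0.011905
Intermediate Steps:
K = -48 (K = -12*(5 - 1)*1 = -12*4*1 = -48*1 = -48)
G = 51
h(X) = -(-3 + X)/(2*(6 + X)) (h(X) = -(X - 3)/(2*(6 + X)) = -(-3 + X)/(2*(6 + X)))
h(K)/G = ((3 - 1*(-48))/(2*(6 - 48)))/51 = ((½)*(3 + 48)/(-42))*(1/51) = ((½)*(-1/42)*51)*(1/51) = -17/28*1/51 = -1/84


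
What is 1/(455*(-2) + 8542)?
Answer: 1/7632 ≈ 0.00013103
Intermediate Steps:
1/(455*(-2) + 8542) = 1/(-910 + 8542) = 1/7632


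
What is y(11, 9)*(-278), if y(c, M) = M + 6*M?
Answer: -17514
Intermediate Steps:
y(c, M) = 7*M
y(11, 9)*(-278) = (7*9)*(-278) = 63*(-278) = -17514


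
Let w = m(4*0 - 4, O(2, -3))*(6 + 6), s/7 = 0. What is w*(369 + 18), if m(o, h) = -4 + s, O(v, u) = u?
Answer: -18576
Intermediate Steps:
s = 0 (s = 7*0 = 0)
m(o, h) = -4 (m(o, h) = -4 + 0 = -4)
w = -48 (w = -4*(6 + 6) = -4*12 = -48)
w*(369 + 18) = -48*(369 + 18) = -48*387 = -18576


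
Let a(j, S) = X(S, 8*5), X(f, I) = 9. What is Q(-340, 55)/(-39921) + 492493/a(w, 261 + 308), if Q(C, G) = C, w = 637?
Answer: 6553605371/119763 ≈ 54721.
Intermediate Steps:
a(j, S) = 9
Q(-340, 55)/(-39921) + 492493/a(w, 261 + 308) = -340/(-39921) + 492493/9 = -340*(-1/39921) + 492493*(⅑) = 340/39921 + 492493/9 = 6553605371/119763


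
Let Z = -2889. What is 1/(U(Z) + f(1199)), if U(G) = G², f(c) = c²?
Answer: 1/9783922 ≈ 1.0221e-7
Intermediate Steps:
1/(U(Z) + f(1199)) = 1/((-2889)² + 1199²) = 1/(8346321 + 1437601) = 1/9783922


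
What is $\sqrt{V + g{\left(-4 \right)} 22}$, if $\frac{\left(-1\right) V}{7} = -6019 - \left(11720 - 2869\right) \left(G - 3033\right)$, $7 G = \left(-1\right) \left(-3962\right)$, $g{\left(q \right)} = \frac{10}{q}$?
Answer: $i \sqrt{152805841} \approx 12361.0 i$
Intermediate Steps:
$G = 566$ ($G = \frac{\left(-1\right) \left(-3962\right)}{7} = \frac{1}{7} \cdot 3962 = 566$)
$V = -152805786$ ($V = - 7 \left(-6019 - \left(11720 - 2869\right) \left(566 - 3033\right)\right) = - 7 \left(-6019 - 8851 \left(-2467\right)\right) = - 7 \left(-6019 - -21835417\right) = - 7 \left(-6019 + 21835417\right) = \left(-7\right) 21829398 = -152805786$)
$\sqrt{V + g{\left(-4 \right)} 22} = \sqrt{-152805786 + \frac{10}{-4} \cdot 22} = \sqrt{-152805786 + 10 \left(- \frac{1}{4}\right) 22} = \sqrt{-152805786 - 55} = \sqrt{-152805841} = i \sqrt{152805841}$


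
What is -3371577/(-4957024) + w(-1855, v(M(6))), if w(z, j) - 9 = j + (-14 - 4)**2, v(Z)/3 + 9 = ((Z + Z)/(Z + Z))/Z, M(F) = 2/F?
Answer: 1564834137/4957024 ≈ 315.68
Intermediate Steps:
v(Z) = -27 + 3/Z (v(Z) = -27 + 3*(((Z + Z)/(Z + Z))/Z) = -27 + 3*(((2*Z)/((2*Z)))/Z) = -27 + 3*(((2*Z)*(1/(2*Z)))/Z) = -27 + 3*(1/Z) = -27 + 3/Z)
w(z, j) = 333 + j (w(z, j) = 9 + (j + (-14 - 4)**2) = 9 + (j + (-18)**2) = 9 + (j + 324) = 9 + (324 + j) = 333 + j)
-3371577/(-4957024) + w(-1855, v(M(6))) = -3371577/(-4957024) + (333 + (-27 + 3/((2/6)))) = -3371577*(-1/4957024) + (333 + (-27 + 3/((2*(1/6))))) = 3371577/4957024 + (333 + (-27 + 3/(1/3))) = 3371577/4957024 + (333 + (-27 + 3*3)) = 3371577/4957024 + (333 + (-27 + 9)) = 3371577/4957024 + (333 - 18) = 3371577/4957024 + 315 = 1564834137/4957024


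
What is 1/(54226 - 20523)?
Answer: 1/33703 ≈ 2.9671e-5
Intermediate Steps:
1/(54226 - 20523) = 1/33703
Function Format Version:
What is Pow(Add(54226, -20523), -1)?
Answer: Rational(1, 33703) ≈ 2.9671e-5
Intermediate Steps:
Pow(Add(54226, -20523), -1) = Pow(33703, -1) = Rational(1, 33703)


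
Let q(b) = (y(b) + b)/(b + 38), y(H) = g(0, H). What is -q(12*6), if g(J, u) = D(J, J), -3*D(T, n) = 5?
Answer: -211/330 ≈ -0.63939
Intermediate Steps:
D(T, n) = -5/3 (D(T, n) = -⅓*5 = -5/3)
g(J, u) = -5/3
y(H) = -5/3
q(b) = (-5/3 + b)/(38 + b) (q(b) = (-5/3 + b)/(b + 38) = (-5/3 + b)/(38 + b))
-q(12*6) = -(-5/3 + 12*6)/(38 + 12*6) = -(-5/3 + 72)/(38 + 72) = -211/(110*3) = -1*211/330 = -211/330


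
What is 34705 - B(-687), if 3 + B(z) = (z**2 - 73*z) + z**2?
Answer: -959381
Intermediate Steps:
B(z) = -3 - 73*z + 2*z**2 (B(z) = -3 + ((z**2 - 73*z) + z**2) = -3 + (-73*z + 2*z**2) = -3 - 73*z + 2*z**2)
34705 - B(-687) = 34705 - (-3 - 73*(-687) + 2*(-687)**2) = 34705 - (-3 + 50151 + 2*471969) = 34705 - (-3 + 50151 + 943938) = 34705 - 1*994086 = 34705 - 994086 = -959381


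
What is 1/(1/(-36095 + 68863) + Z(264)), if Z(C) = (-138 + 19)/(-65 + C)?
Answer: -6520832/3899193 ≈ -1.6724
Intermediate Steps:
Z(C) = -119/(-65 + C)
1/(1/(-36095 + 68863) + Z(264)) = 1/(1/(-36095 + 68863) - 119/(-65 + 264)) = 1/(1/32768 - 119/199) = 1/(-3899193/6520832) = -6520832/3899193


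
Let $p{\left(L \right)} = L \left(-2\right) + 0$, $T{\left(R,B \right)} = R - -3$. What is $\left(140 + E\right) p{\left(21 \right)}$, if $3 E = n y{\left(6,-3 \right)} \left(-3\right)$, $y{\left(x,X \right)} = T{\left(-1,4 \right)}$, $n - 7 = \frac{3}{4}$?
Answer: $-5229$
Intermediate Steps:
$T{\left(R,B \right)} = 3 + R$ ($T{\left(R,B \right)} = R + 3 = 3 + R$)
$p{\left(L \right)} = - 2 L$ ($p{\left(L \right)} = - 2 L + 0 = - 2 L$)
$n = \frac{31}{4}$ ($n = 7 + \frac{3}{4} = \frac{31}{4} \approx 7.75$)
$y{\left(x,X \right)} = 2$ ($y{\left(x,X \right)} = 3 - 1 = 2$)
$E = - \frac{31}{2}$ ($E = \frac{\frac{31}{4} \cdot 2 \left(-3\right)}{3} = \frac{\frac{31}{2} \left(-3\right)}{3} = \frac{1}{3} \left(- \frac{93}{2}\right) = - \frac{31}{2} \approx -15.5$)
$\left(140 + E\right) p{\left(21 \right)} = \left(140 - \frac{31}{2}\right) \left(\left(-2\right) 21\right) = \frac{249}{2} \left(-42\right) = -5229$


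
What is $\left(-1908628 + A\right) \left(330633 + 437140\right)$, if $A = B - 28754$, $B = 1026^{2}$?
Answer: $-679253379738$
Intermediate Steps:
$B = 1052676$
$A = 1023922$ ($A = 1052676 - 28754 = 1023922$)
$\left(-1908628 + A\right) \left(330633 + 437140\right) = \left(-1908628 + 1023922\right) \left(330633 + 437140\right) = \left(-884706\right) 767773 = -679253379738$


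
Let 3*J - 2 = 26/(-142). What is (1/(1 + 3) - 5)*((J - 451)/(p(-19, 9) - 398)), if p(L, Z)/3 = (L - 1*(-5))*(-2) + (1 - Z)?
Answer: -303791/47996 ≈ -6.3295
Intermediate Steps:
p(L, Z) = -27 - 6*L - 3*Z (p(L, Z) = 3*((L - 1*(-5))*(-2) + (1 - Z)) = 3*((L + 5)*(-2) + (1 - Z)) = 3*((5 + L)*(-2) + (1 - Z)) = 3*((-10 - 2*L) + (1 - Z)) = 3*(-9 - Z - 2*L) = -27 - 6*L - 3*Z)
J = 43/71 (J = 2/3 + (26/(-142))/3 = 2/3 + (26*(-1/142))/3 = 2/3 + (1/3)*(-13/71) = 2/3 - 13/213 = 43/71 ≈ 0.60563)
(1/(1 + 3) - 5)*((J - 451)/(p(-19, 9) - 398)) = (1/(1 + 3) - 5)*((43/71 - 451)/((-27 - 6*(-19) - 3*9) - 398)) = (1/4 - 5)*(-31978/(71*((-27 + 114 - 27) - 398))) = (1/4 - 5)*(-31978/(71*(60 - 398))) = -(-303791)/(142*(-338)) = -(-303791)*(-1)/(142*338) = -19/4*15989/11999 = -303791/47996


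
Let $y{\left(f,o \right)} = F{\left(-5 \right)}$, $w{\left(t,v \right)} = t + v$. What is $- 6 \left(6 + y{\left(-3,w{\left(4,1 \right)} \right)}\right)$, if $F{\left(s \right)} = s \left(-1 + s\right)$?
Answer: $-216$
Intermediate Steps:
$y{\left(f,o \right)} = 30$ ($y{\left(f,o \right)} = - 5 \left(-1 - 5\right) = \left(-5\right) \left(-6\right) = 30$)
$- 6 \left(6 + y{\left(-3,w{\left(4,1 \right)} \right)}\right) = - 6 \left(6 + 30\right) = \left(-6\right) 36 = -216$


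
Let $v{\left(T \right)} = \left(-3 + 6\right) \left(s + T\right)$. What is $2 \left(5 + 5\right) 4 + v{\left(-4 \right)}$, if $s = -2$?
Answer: $62$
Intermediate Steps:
$v{\left(T \right)} = -6 + 3 T$ ($v{\left(T \right)} = \left(-3 + 6\right) \left(-2 + T\right) = 3 \left(-2 + T\right) = -6 + 3 T$)
$2 \left(5 + 5\right) 4 + v{\left(-4 \right)} = 2 \left(5 + 5\right) 4 + \left(-6 + 3 \left(-4\right)\right) = 2 \cdot 10 \cdot 4 - 18 = 20 \cdot 4 - 18 = 80 - 18 = 62$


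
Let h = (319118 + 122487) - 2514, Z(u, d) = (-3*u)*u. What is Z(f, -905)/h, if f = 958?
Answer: -2753292/439091 ≈ -6.2704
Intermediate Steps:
Z(u, d) = -3*u²
h = 439091 (h = 441605 - 2514 = 439091)
Z(f, -905)/h = -3*958²/439091 = -3*917764*(1/439091) = -2753292*1/439091 = -2753292/439091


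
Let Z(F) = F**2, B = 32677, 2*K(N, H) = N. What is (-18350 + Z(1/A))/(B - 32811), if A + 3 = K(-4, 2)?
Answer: 6847/50 ≈ 136.94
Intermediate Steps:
K(N, H) = N/2
A = -5 (A = -3 + (1/2)*(-4) = -3 - 2 = -5)
(-18350 + Z(1/A))/(B - 32811) = (-18350 + (1/(-5))**2)/(32677 - 32811) = (-18350 + (-1/5)**2)/(-134) = (-18350 + 1/25)*(-1/134) = -458749/25*(-1/134) = 6847/50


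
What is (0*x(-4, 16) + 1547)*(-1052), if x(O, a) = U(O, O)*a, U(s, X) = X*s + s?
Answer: -1627444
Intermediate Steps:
U(s, X) = s + X*s
x(O, a) = O*a*(1 + O) (x(O, a) = (O*(1 + O))*a = O*a*(1 + O))
(0*x(-4, 16) + 1547)*(-1052) = (0*(-4*16*(1 - 4)) + 1547)*(-1052) = (0*(-4*16*(-3)) + 1547)*(-1052) = (0*192 + 1547)*(-1052) = (0 + 1547)*(-1052) = 1547*(-1052) = -1627444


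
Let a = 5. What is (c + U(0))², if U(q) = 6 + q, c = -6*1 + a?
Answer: 25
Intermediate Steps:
c = -1 (c = -6*1 + 5 = -6 + 5 = -1)
(c + U(0))² = (-1 + (6 + 0))² = (-1 + 6)² = 5² = 25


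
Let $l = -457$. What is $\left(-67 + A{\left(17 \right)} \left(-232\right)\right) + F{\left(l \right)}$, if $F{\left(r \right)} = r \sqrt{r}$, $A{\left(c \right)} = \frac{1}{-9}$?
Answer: $- \frac{371}{9} - 457 i \sqrt{457} \approx -41.222 - 9769.5 i$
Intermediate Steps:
$A{\left(c \right)} = - \frac{1}{9}$
$F{\left(r \right)} = r^{\frac{3}{2}}$
$\left(-67 + A{\left(17 \right)} \left(-232\right)\right) + F{\left(l \right)} = \left(-67 - - \frac{232}{9}\right) + \left(-457\right)^{\frac{3}{2}} = \left(-67 + \frac{232}{9}\right) - 457 i \sqrt{457} = - \frac{371}{9} - 457 i \sqrt{457}$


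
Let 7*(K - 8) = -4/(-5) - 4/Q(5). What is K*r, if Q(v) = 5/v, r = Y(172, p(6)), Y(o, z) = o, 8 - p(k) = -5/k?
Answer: 45408/35 ≈ 1297.4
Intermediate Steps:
p(k) = 8 + 5/k (p(k) = 8 - (-5)/k = 8 + 5/k)
r = 172
K = 264/35 (K = 8 + (-4/(-5) - 4/1)/7 = 8 + (-4*(-⅕) - 4/1)/7 = 8 + (⅘ - 4/1)/7 = 8 + (⅘ - 4*1)/7 = 8 + (⅘ - 4)/7 = 8 + (⅐)*(-16/5) = 8 - 16/35 = 264/35 ≈ 7.5429)
K*r = (264/35)*172 = 45408/35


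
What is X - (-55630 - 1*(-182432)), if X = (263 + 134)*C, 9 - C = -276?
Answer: -13657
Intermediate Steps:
C = 285 (C = 9 - 1*(-276) = 9 + 276 = 285)
X = 113145 (X = (263 + 134)*285 = 397*285 = 113145)
X - (-55630 - 1*(-182432)) = 113145 - (-55630 - 1*(-182432)) = 113145 - (-55630 + 182432) = 113145 - 1*126802 = 113145 - 126802 = -13657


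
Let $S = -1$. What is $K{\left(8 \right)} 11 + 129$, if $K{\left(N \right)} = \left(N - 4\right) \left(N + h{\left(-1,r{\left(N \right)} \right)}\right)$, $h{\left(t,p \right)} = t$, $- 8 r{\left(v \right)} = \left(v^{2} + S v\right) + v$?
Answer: $437$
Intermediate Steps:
$r{\left(v \right)} = - \frac{v^{2}}{8}$ ($r{\left(v \right)} = - \frac{\left(v^{2} - v\right) + v}{8} = - \frac{v^{2}}{8}$)
$K{\left(N \right)} = \left(-1 + N\right) \left(-4 + N\right)$ ($K{\left(N \right)} = \left(N - 4\right) \left(N - 1\right) = \left(-4 + N\right) \left(-1 + N\right) = \left(-1 + N\right) \left(-4 + N\right)$)
$K{\left(8 \right)} 11 + 129 = \left(4 + 8^{2} - 40\right) 11 + 129 = \left(4 + 64 - 40\right) 11 + 129 = 28 \cdot 11 + 129 = 308 + 129 = 437$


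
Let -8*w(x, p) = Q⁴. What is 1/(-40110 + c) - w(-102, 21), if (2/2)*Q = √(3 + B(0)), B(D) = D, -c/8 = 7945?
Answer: 466511/414680 ≈ 1.1250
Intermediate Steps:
c = -63560 (c = -8*7945 = -63560)
Q = √3 (Q = √(3 + 0) = √3 ≈ 1.7320)
w(x, p) = -9/8 (w(x, p) = -(√3)⁴/8 = -⅛*9 = -9/8)
1/(-40110 + c) - w(-102, 21) = 1/(-40110 - 63560) - 1*(-9/8) = 1/(-103670) + 9/8 = -1/103670 + 9/8 = 466511/414680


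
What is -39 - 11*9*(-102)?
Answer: 10059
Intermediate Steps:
-39 - 11*9*(-102) = -39 - 99*(-102) = -39 + 10098 = 10059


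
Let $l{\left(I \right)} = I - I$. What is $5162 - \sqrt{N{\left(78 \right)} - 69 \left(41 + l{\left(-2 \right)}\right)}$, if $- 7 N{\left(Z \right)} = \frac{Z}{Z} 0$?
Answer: $5162 - i \sqrt{2829} \approx 5162.0 - 53.188 i$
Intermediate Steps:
$l{\left(I \right)} = 0$
$N{\left(Z \right)} = 0$ ($N{\left(Z \right)} = - \frac{\frac{Z}{Z} 0}{7} = - \frac{1 \cdot 0}{7} = \left(- \frac{1}{7}\right) 0 = 0$)
$5162 - \sqrt{N{\left(78 \right)} - 69 \left(41 + l{\left(-2 \right)}\right)} = 5162 - \sqrt{0 - 69 \left(41 + 0\right)} = 5162 - \sqrt{0 - 2829} = 5162 - \sqrt{-2829} = 5162 - i \sqrt{2829}$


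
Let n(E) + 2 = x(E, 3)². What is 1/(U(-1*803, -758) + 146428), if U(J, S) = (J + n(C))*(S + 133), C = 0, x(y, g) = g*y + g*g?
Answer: 1/598928 ≈ 1.6697e-6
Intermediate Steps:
x(y, g) = g² + g*y (x(y, g) = g*y + g² = g² + g*y)
n(E) = -2 + (9 + 3*E)² (n(E) = -2 + (3*(3 + E))² = -2 + (9 + 3*E)²)
U(J, S) = (79 + J)*(133 + S) (U(J, S) = (J + (-2 + 9*(3 + 0)²))*(S + 133) = (J + (-2 + 9*3²))*(133 + S) = (J + (-2 + 9*9))*(133 + S) = (J + (-2 + 81))*(133 + S) = (J + 79)*(133 + S) = (79 + J)*(133 + S))
1/(U(-1*803, -758) + 146428) = 1/((10507 + 79*(-758) + 133*(-1*803) - 1*803*(-758)) + 146428) = 1/((10507 - 59882 + 133*(-803) - 803*(-758)) + 146428) = 1/((10507 - 59882 - 106799 + 608674) + 146428) = 1/(452500 + 146428) = 1/598928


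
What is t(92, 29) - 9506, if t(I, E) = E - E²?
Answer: -10318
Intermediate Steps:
t(92, 29) - 9506 = 29*(1 - 1*29) - 9506 = 29*(1 - 29) - 9506 = 29*(-28) - 9506 = -812 - 9506 = -10318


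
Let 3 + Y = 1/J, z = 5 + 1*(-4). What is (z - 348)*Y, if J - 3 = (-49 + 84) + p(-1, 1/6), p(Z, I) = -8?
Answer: 30883/30 ≈ 1029.4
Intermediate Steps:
J = 30 (J = 3 + ((-49 + 84) - 8) = 3 + (35 - 8) = 3 + 27 = 30)
z = 1 (z = 5 - 4 = 1)
Y = -89/30 (Y = -3 + 1/30 = -89/30 ≈ -2.9667)
(z - 348)*Y = (1 - 348)*(-89/30) = -347*(-89/30) = 30883/30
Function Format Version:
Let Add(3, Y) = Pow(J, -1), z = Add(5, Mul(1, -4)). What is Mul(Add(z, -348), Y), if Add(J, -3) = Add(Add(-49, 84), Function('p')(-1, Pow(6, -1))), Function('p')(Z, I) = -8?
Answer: Rational(30883, 30) ≈ 1029.4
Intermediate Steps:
J = 30 (J = Add(3, Add(Add(-49, 84), -8)) = Add(3, Add(35, -8)) = Add(3, 27) = 30)
z = 1 (z = Add(5, -4) = 1)
Y = Rational(-89, 30) (Y = Add(-3, Pow(30, -1)) = Add(-3, Rational(1, 30)) = Rational(-89, 30) ≈ -2.9667)
Mul(Add(z, -348), Y) = Mul(Add(1, -348), Rational(-89, 30)) = Mul(-347, Rational(-89, 30)) = Rational(30883, 30)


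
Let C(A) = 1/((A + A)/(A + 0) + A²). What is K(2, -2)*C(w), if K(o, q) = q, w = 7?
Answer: -2/51 ≈ -0.039216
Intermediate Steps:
C(A) = 1/(2 + A²) (C(A) = 1/((2*A)/A + A²) = 1/(2 + A²))
K(2, -2)*C(w) = -2/(2 + 7²) = -2/(2 + 49) = -2/51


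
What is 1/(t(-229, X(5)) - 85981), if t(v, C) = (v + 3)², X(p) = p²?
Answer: -1/34905 ≈ -2.8649e-5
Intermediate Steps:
t(v, C) = (3 + v)²
1/(t(-229, X(5)) - 85981) = 1/((3 - 229)² - 85981) = 1/((-226)² - 85981) = 1/(51076 - 85981) = 1/(-34905) = -1/34905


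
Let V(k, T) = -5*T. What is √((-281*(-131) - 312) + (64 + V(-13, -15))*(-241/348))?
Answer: √1102129311/174 ≈ 190.79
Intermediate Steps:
√((-281*(-131) - 312) + (64 + V(-13, -15))*(-241/348)) = √((-281*(-131) - 312) + (64 - 5*(-15))*(-241/348)) = √((36811 - 312) + (64 + 75)*(-241*1/348)) = √(36499 + 139*(-241/348)) = √(36499 - 33499/348) = √(12668153/348) = √1102129311/174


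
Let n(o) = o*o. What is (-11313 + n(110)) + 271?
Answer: 1058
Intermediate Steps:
n(o) = o²
(-11313 + n(110)) + 271 = (-11313 + 110²) + 271 = (-11313 + 12100) + 271 = 787 + 271 = 1058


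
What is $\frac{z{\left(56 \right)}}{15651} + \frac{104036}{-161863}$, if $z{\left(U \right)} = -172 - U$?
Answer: $- \frac{555057400}{844439271} \approx -0.65731$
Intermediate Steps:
$\frac{z{\left(56 \right)}}{15651} + \frac{104036}{-161863} = \frac{-172 - 56}{15651} + \frac{104036}{-161863} = \left(-172 - 56\right) \frac{1}{15651} + 104036 \left(- \frac{1}{161863}\right) = \left(-228\right) \frac{1}{15651} - \frac{104036}{161863} = - \frac{76}{5217} - \frac{104036}{161863} = - \frac{555057400}{844439271}$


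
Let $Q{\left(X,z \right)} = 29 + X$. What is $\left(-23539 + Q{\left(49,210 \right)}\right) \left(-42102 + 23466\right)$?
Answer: $437219196$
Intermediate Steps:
$\left(-23539 + Q{\left(49,210 \right)}\right) \left(-42102 + 23466\right) = \left(-23539 + \left(29 + 49\right)\right) \left(-42102 + 23466\right) = \left(-23539 + 78\right) \left(-18636\right) = \left(-23461\right) \left(-18636\right) = 437219196$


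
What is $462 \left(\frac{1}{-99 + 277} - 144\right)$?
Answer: $- \frac{5920761}{89} \approx -66525.0$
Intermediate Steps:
$462 \left(\frac{1}{-99 + 277} - 144\right) = 462 \left(\frac{1}{178} - 144\right) = 462 \left(- \frac{25631}{178}\right) = - \frac{5920761}{89}$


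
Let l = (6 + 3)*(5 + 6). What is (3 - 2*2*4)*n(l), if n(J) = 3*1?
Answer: -39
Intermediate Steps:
l = 99 (l = 9*11 = 99)
n(J) = 3
(3 - 2*2*4)*n(l) = (3 - 2*2*4)*3 = (3 - 4*4)*3 = (3 - 16)*3 = -13*3 = -39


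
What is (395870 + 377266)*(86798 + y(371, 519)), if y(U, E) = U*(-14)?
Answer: 63090990144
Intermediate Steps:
y(U, E) = -14*U
(395870 + 377266)*(86798 + y(371, 519)) = (395870 + 377266)*(86798 - 14*371) = 773136*(86798 - 5194) = 773136*81604 = 63090990144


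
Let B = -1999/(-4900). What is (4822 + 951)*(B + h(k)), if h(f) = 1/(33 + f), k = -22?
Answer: 155230197/53900 ≈ 2880.0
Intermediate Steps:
B = 1999/4900 (B = -1999*(-1/4900) = 1999/4900 ≈ 0.40796)
(4822 + 951)*(B + h(k)) = (4822 + 951)*(1999/4900 + 1/(33 - 22)) = 5773*(1999/4900 + 1/11) = 5773*(26889/53900) = 155230197/53900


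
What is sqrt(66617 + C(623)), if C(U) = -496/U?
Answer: sqrt(25855680585)/623 ≈ 258.10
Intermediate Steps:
sqrt(66617 + C(623)) = sqrt(66617 - 496/623) = sqrt(41501895/623) = sqrt(25855680585)/623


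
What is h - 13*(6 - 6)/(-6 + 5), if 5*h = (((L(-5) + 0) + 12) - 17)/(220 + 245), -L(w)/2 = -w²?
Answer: 3/155 ≈ 0.019355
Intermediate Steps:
L(w) = 2*w² (L(w) = -(-2)*w² = 2*w²)
h = 3/155 (h = ((((2*(-5)² + 0) + 12) - 17)/(220 + 245))/5 = ((((2*25 + 0) + 12) - 17)/465)/5 = ((((50 + 0) + 12) - 17)*(1/465))/5 = (((50 + 12) - 17)*(1/465))/5 = ((62 - 17)*(1/465))/5 = (45*(1/465))/5 = (⅕)*(3/31) = 3/155 ≈ 0.019355)
h - 13*(6 - 6)/(-6 + 5) = 3/155 - 13*(6 - 6)/(-6 + 5) = 3/155 - 0/(-1) = 3/155 - 0*(-1) = 3/155 - 13*0 = 3/155 + 0 = 3/155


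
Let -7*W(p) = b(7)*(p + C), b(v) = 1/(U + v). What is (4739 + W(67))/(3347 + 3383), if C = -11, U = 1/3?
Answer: 52117/74030 ≈ 0.70400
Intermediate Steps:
U = 1/3 ≈ 0.33333
b(v) = 1/(1/3 + v)
W(p) = 3/14 - 3*p/154 (W(p) = -3/(1 + 3*7)*(p - 11)/7 = -3/(1 + 21)*(-11 + p)/7 = -3/22*(-11 + p)/7 = -3*(1/22)*(-11 + p)/7 = -3*(-11 + p)/154 = -(-3/2 + 3*p/22)/7 = 3/14 - 3*p/154)
(4739 + W(67))/(3347 + 3383) = (4739 + (3/14 - 3/154*67))/(3347 + 3383) = (4739 + (3/14 - 201/154))/6730 = (4739 - 12/11)*(1/6730) = (52117/11)*(1/6730) = 52117/74030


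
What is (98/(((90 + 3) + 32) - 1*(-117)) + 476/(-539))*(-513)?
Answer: 207765/847 ≈ 245.30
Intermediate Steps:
(98/(((90 + 3) + 32) - 1*(-117)) + 476/(-539))*(-513) = (98/((93 + 32) + 117) + 476*(-1/539))*(-513) = (98/(125 + 117) - 68/77)*(-513) = (98/242 - 68/77)*(-513) = (98*(1/242) - 68/77)*(-513) = (49/121 - 68/77)*(-513) = -405/847*(-513) = 207765/847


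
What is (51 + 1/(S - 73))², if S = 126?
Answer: 7311616/2809 ≈ 2602.9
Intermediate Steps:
(51 + 1/(S - 73))² = (51 + 1/(126 - 73))² = (51 + 1/53)² = (2704/53)² = 7311616/2809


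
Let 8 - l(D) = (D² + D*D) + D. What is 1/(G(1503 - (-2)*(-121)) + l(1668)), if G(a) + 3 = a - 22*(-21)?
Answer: -1/5564388 ≈ -1.7971e-7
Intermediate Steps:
G(a) = 459 + a (G(a) = -3 + (a - 22*(-21)) = -3 + (a + 462) = -3 + (462 + a) = 459 + a)
l(D) = 8 - D - 2*D² (l(D) = 8 - ((D² + D*D) + D) = 8 - ((D² + D²) + D) = 8 - (2*D² + D) = 8 - (D + 2*D²) = 8 + (-D - 2*D²) = 8 - D - 2*D²)
1/(G(1503 - (-2)*(-121)) + l(1668)) = 1/((459 + (1503 - (-2)*(-121))) + (8 - 1*1668 - 2*1668²)) = 1/((459 + (1503 - 1*242)) + (8 - 1668 - 2*2782224)) = 1/((459 + (1503 - 242)) + (8 - 1668 - 5564448)) = 1/((459 + 1261) - 5566108) = 1/(1720 - 5566108) = 1/(-5564388) = -1/5564388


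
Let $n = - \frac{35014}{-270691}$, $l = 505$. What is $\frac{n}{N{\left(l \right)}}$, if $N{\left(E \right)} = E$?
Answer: $\frac{35014}{136698955} \approx 0.00025614$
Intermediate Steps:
$n = \frac{35014}{270691}$ ($n = \left(-35014\right) \left(- \frac{1}{270691}\right) = \frac{35014}{270691} \approx 0.12935$)
$\frac{n}{N{\left(l \right)}} = \frac{35014}{270691 \cdot 505} = \frac{35014}{270691} \cdot \frac{1}{505} = \frac{35014}{136698955}$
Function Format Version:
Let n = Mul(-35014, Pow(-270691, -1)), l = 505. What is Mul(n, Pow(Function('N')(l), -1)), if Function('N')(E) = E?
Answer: Rational(35014, 136698955) ≈ 0.00025614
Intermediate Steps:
n = Rational(35014, 270691) (n = Mul(-35014, Rational(-1, 270691)) = Rational(35014, 270691) ≈ 0.12935)
Mul(n, Pow(Function('N')(l), -1)) = Mul(Rational(35014, 270691), Pow(505, -1)) = Mul(Rational(35014, 270691), Rational(1, 505)) = Rational(35014, 136698955)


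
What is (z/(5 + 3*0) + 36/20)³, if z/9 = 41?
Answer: 54010152/125 ≈ 4.3208e+5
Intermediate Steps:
z = 369 (z = 9*41 = 369)
(z/(5 + 3*0) + 36/20)³ = (369/(5 + 3*0) + 36/20)³ = (369/(5 + 0) + 36*(1/20))³ = (369/5 + 9/5)³ = (378/5)³ = 54010152/125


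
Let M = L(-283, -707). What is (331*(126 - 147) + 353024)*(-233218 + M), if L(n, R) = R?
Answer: -80955126525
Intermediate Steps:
M = -707
(331*(126 - 147) + 353024)*(-233218 + M) = (331*(126 - 147) + 353024)*(-233218 - 707) = (331*(-21) + 353024)*(-233925) = (-6951 + 353024)*(-233925) = 346073*(-233925) = -80955126525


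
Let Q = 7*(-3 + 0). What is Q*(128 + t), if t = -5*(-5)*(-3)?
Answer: -1113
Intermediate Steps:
Q = -21 (Q = 7*(-3) = -21)
t = -75 (t = 25*(-3) = -75)
Q*(128 + t) = -21*(128 - 75) = -21*53 = -1113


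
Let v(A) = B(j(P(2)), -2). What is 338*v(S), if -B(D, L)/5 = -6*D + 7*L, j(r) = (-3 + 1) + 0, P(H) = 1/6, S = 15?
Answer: 3380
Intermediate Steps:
P(H) = ⅙ (P(H) = 1*(⅙) = ⅙)
j(r) = -2 (j(r) = -2 + 0 = -2)
B(D, L) = -35*L + 30*D (B(D, L) = -5*(-6*D + 7*L) = -35*L + 30*D)
v(A) = 10 (v(A) = -35*(-2) + 30*(-2) = 70 - 60 = 10)
338*v(S) = 338*10 = 3380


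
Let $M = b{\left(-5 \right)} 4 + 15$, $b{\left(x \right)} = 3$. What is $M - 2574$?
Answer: $-2547$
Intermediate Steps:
$M = 27$ ($M = 3 \cdot 4 + 15 = 12 + 15 = 27$)
$M - 2574 = 27 - 2574 = -2547$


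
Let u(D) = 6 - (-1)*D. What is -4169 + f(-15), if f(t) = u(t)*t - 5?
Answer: -4039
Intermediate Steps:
u(D) = 6 + D
f(t) = -5 + t*(6 + t) (f(t) = (6 + t)*t - 5 = t*(6 + t) - 5 = -5 + t*(6 + t))
-4169 + f(-15) = -4169 + (-5 - 15*(6 - 15)) = -4169 + (-5 - 15*(-9)) = -4169 + (-5 + 135) = -4169 + 130 = -4039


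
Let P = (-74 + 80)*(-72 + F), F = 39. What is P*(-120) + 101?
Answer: 23861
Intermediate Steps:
P = -198 (P = (-74 + 80)*(-72 + 39) = 6*(-33) = -198)
P*(-120) + 101 = -198*(-120) + 101 = 23760 + 101 = 23861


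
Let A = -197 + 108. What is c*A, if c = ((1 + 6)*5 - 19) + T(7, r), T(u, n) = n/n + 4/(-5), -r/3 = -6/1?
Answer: -7209/5 ≈ -1441.8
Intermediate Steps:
r = 18 (r = -(-18)/1 = -(-18) = -3*(-6) = 18)
T(u, n) = 1/5 (T(u, n) = 1 + 4*(-1/5) = 1 - 4/5 = 1/5)
A = -89
c = 81/5 (c = ((1 + 6)*5 - 19) + 1/5 = (7*5 - 19) + 1/5 = (35 - 19) + 1/5 = 16 + 1/5 = 81/5 ≈ 16.200)
c*A = (81/5)*(-89) = -7209/5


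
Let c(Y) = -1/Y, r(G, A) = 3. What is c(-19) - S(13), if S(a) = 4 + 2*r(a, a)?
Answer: -189/19 ≈ -9.9474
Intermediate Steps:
S(a) = 10 (S(a) = 4 + 2*3 = 4 + 6 = 10)
c(-19) - S(13) = -1/(-19) - 1*10 = -1*(-1/19) - 10 = 1/19 - 10 = -189/19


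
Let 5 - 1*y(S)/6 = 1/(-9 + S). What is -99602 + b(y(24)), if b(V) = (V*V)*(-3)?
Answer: -2555762/25 ≈ -1.0223e+5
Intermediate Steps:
y(S) = 30 - 6/(-9 + S)
b(V) = -3*V**2 (b(V) = V**2*(-3) = -3*V**2)
-99602 + b(y(24)) = -99602 - 3*36*(-46 + 5*24)**2/(-9 + 24)**2 = -99602 - 3*4*(-46 + 120)**2/25 = -99602 - 3*(6*(1/15)*74)**2 = -99602 - 3*(148/5)**2 = -99602 - 3*21904/25 = -99602 - 65712/25 = -2555762/25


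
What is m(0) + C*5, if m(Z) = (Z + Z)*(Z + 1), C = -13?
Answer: -65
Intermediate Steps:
m(Z) = 2*Z*(1 + Z) (m(Z) = (2*Z)*(1 + Z) = 2*Z*(1 + Z))
m(0) + C*5 = 2*0*(1 + 0) - 13*5 = 2*0*1 - 65 = 0 - 65 = -65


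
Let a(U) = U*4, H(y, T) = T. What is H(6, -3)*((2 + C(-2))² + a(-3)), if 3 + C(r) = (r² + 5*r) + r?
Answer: -207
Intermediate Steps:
C(r) = -3 + r² + 6*r (C(r) = -3 + ((r² + 5*r) + r) = -3 + (r² + 6*r) = -3 + r² + 6*r)
a(U) = 4*U
H(6, -3)*((2 + C(-2))² + a(-3)) = -3*((2 + (-3 + (-2)² + 6*(-2)))² + 4*(-3)) = -3*((2 + (-3 + 4 - 12))² - 12) = -3*((2 - 11)² - 12) = -3*((-9)² - 12) = -3*(81 - 12) = -3*69 = -207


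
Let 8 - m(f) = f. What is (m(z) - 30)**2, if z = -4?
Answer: 324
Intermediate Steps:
m(f) = 8 - f
(m(z) - 30)**2 = ((8 - 1*(-4)) - 30)**2 = ((8 + 4) - 30)**2 = (12 - 30)**2 = (-18)**2 = 324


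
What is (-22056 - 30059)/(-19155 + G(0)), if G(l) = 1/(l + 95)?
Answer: 4950925/1819724 ≈ 2.7207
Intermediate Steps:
G(l) = 1/(95 + l)
(-22056 - 30059)/(-19155 + G(0)) = (-22056 - 30059)/(-19155 + 1/(95 + 0)) = -52115/(-19155 + 1/95) = -52115/(-1819724/95) = -52115*(-95/1819724) = 4950925/1819724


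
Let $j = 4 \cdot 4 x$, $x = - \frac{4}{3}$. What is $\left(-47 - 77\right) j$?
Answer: $\frac{7936}{3} \approx 2645.3$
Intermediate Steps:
$x = - \frac{4}{3}$ ($x = \left(-4\right) \frac{1}{3} = - \frac{4}{3} \approx -1.3333$)
$j = - \frac{64}{3}$ ($j = 4 \cdot 4 \left(- \frac{4}{3}\right) = 16 \left(- \frac{4}{3}\right) = - \frac{64}{3} \approx -21.333$)
$\left(-47 - 77\right) j = \left(-47 - 77\right) \left(- \frac{64}{3}\right) = \left(-124\right) \left(- \frac{64}{3}\right) = \frac{7936}{3}$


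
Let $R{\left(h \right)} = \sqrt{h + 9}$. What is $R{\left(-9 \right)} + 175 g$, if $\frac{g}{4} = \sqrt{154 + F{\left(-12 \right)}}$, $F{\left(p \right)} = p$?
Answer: $700 \sqrt{142} \approx 8341.5$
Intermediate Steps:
$R{\left(h \right)} = \sqrt{9 + h}$
$g = 4 \sqrt{142}$ ($g = 4 \sqrt{154 - 12} = 4 \sqrt{142} \approx 47.666$)
$R{\left(-9 \right)} + 175 g = \sqrt{9 - 9} + 175 \cdot 4 \sqrt{142} = \sqrt{0} + 700 \sqrt{142} = 0 + 700 \sqrt{142} = 700 \sqrt{142}$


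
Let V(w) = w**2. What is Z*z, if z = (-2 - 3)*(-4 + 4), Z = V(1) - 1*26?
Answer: 0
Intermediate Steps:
Z = -25 (Z = 1**2 - 1*26 = 1 - 26 = -25)
z = 0 (z = -5*0 = 0)
Z*z = -25*0 = 0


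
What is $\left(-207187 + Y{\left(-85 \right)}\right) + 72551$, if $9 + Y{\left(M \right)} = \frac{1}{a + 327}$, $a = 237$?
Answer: $- \frac{75939779}{564} \approx -1.3465 \cdot 10^{5}$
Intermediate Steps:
$Y{\left(M \right)} = - \frac{5075}{564}$ ($Y{\left(M \right)} = -9 + \frac{1}{237 + 327} = -9 + \frac{1}{564} = - \frac{5075}{564}$)
$\left(-207187 + Y{\left(-85 \right)}\right) + 72551 = \left(-207187 - \frac{5075}{564}\right) + 72551 = - \frac{116858543}{564} + 72551 = - \frac{75939779}{564}$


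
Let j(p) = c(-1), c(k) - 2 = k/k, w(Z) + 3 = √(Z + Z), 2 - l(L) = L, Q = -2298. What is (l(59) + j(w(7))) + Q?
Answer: -2352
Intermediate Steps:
l(L) = 2 - L
w(Z) = -3 + √2*√Z (w(Z) = -3 + √(Z + Z) = -3 + √(2*Z) = -3 + √2*√Z)
c(k) = 3 (c(k) = 2 + k/k = 2 + 1 = 3)
j(p) = 3
(l(59) + j(w(7))) + Q = ((2 - 1*59) + 3) - 2298 = ((2 - 59) + 3) - 2298 = (-57 + 3) - 2298 = -54 - 2298 = -2352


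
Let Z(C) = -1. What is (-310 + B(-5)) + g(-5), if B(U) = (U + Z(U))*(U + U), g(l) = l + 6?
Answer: -249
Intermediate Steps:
g(l) = 6 + l
B(U) = 2*U*(-1 + U) (B(U) = (U - 1)*(U + U) = (-1 + U)*(2*U) = 2*U*(-1 + U))
(-310 + B(-5)) + g(-5) = (-310 + 2*(-5)*(-1 - 5)) + (6 - 5) = (-310 + 2*(-5)*(-6)) + 1 = (-310 + 60) + 1 = -250 + 1 = -249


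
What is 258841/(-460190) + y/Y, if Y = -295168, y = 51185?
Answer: -49978202719/67916680960 ≈ -0.73588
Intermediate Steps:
258841/(-460190) + y/Y = 258841/(-460190) + 51185/(-295168) = 258841*(-1/460190) + 51185*(-1/295168) = -258841/460190 - 51185/295168 = -49978202719/67916680960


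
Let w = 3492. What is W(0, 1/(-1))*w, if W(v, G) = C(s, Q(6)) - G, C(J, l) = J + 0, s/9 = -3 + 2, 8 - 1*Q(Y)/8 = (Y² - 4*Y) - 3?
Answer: -27936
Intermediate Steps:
Q(Y) = 88 - 8*Y² + 32*Y (Q(Y) = 64 - 8*((Y² - 4*Y) - 3) = 64 - 8*(-3 + Y² - 4*Y) = 64 + (24 - 8*Y² + 32*Y) = 88 - 8*Y² + 32*Y)
s = -9 (s = 9*(-3 + 2) = 9*(-1) = -9)
C(J, l) = J
W(v, G) = -9 - G
W(0, 1/(-1))*w = (-9 - 1/(-1))*3492 = (-9 - 1*(-1))*3492 = (-9 + 1)*3492 = -8*3492 = -27936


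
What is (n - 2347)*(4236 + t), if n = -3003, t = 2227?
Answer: -34577050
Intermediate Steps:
(n - 2347)*(4236 + t) = (-3003 - 2347)*(4236 + 2227) = -5350*6463 = -34577050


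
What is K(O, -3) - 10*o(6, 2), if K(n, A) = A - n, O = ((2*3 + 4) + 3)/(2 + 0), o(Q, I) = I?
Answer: -59/2 ≈ -29.500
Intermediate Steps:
O = 13/2 (O = ((6 + 4) + 3)/2 = (10 + 3)*(1/2) = 13*(1/2) = 13/2 ≈ 6.5000)
K(O, -3) - 10*o(6, 2) = (-3 - 1*13/2) - 10*2 = (-3 - 13/2) - 20 = -19/2 - 20 = -59/2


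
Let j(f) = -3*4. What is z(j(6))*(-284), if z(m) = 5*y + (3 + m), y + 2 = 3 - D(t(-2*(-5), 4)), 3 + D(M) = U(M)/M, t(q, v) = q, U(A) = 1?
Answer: -2982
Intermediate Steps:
D(M) = -3 + 1/M
y = 39/10 (y = -2 + (3 - (-3 + 1/(-2*(-5)))) = -2 + (3 - (-3 + 1/10)) = -2 + (3 - (-3 + ⅒)) = -2 + (3 - 1*(-29/10)) = -2 + (3 + 29/10) = -2 + 59/10 = 39/10 ≈ 3.9000)
j(f) = -12
z(m) = 45/2 + m (z(m) = 5*(39/10) + (3 + m) = 39/2 + (3 + m) = 45/2 + m)
z(j(6))*(-284) = (45/2 - 12)*(-284) = (21/2)*(-284) = -2982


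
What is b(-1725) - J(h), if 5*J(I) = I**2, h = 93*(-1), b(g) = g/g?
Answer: -8644/5 ≈ -1728.8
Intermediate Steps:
b(g) = 1
h = -93
J(I) = I**2/5
b(-1725) - J(h) = 1 - (-93)**2/5 = 1 - 8649/5 = -8644/5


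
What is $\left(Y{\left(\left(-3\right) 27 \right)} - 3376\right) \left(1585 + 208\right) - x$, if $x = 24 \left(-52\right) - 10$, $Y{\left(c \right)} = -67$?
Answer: $-6172041$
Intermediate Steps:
$x = -1258$ ($x = -1248 - 10 = -1258$)
$\left(Y{\left(\left(-3\right) 27 \right)} - 3376\right) \left(1585 + 208\right) - x = \left(-67 - 3376\right) \left(1585 + 208\right) - -1258 = \left(-3443\right) 1793 + 1258 = -6173299 + 1258 = -6172041$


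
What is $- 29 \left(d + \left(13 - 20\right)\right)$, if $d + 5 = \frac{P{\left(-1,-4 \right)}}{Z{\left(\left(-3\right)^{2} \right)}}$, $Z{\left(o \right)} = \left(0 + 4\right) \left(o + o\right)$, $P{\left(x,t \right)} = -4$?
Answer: $\frac{6293}{18} \approx 349.61$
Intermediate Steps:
$Z{\left(o \right)} = 8 o$ ($Z{\left(o \right)} = 4 \cdot 2 o = 8 o$)
$d = - \frac{91}{18}$ ($d = -5 - \frac{4}{8 \left(-3\right)^{2}} = -5 - \frac{4}{8 \cdot 9} = -5 - \frac{4}{72} = -5 - \frac{1}{18} = - \frac{91}{18} \approx -5.0556$)
$- 29 \left(d + \left(13 - 20\right)\right) = - 29 \left(- \frac{91}{18} + \left(13 - 20\right)\right) = - 29 \left(- \frac{91}{18} - 7\right) = \left(-29\right) \left(- \frac{217}{18}\right) = \frac{6293}{18}$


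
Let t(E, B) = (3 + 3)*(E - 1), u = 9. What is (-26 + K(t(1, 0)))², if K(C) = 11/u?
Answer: 49729/81 ≈ 613.94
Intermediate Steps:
t(E, B) = -6 + 6*E (t(E, B) = 6*(-1 + E) = -6 + 6*E)
K(C) = 11/9
(-26 + K(t(1, 0)))² = (-26 + 11/9)² = (-223/9)² = 49729/81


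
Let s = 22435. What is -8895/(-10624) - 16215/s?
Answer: 5458233/47669888 ≈ 0.11450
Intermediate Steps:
-8895/(-10624) - 16215/s = -8895/(-10624) - 16215/22435 = -8895*(-1/10624) - 16215*1/22435 = 8895/10624 - 3243/4487 = 5458233/47669888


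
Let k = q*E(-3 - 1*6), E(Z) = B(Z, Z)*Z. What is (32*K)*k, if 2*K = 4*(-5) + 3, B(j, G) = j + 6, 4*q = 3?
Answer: -5508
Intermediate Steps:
q = ¾ (q = (¼)*3 = ¾ ≈ 0.75000)
B(j, G) = 6 + j
E(Z) = Z*(6 + Z) (E(Z) = (6 + Z)*Z = Z*(6 + Z))
K = -17/2 (K = (4*(-5) + 3)/2 = (-20 + 3)/2 = (½)*(-17) = -17/2 ≈ -8.5000)
k = 81/4 (k = 3*((-3 - 1*6)*(6 + (-3 - 1*6)))/4 = 3*((-3 - 6)*(6 + (-3 - 6)))/4 = 3*(-9*(6 - 9))/4 = 3*(-9*(-3))/4 = (¾)*27 = 81/4 ≈ 20.250)
(32*K)*k = (32*(-17/2))*(81/4) = -272*81/4 = -5508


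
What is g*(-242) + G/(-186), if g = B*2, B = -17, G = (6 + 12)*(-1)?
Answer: 255071/31 ≈ 8228.1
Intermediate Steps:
G = -18 (G = 18*(-1) = -18)
g = -34 (g = -17*2 = -34)
g*(-242) + G/(-186) = -34*(-242) - 18/(-186) = 8228 - 18*(-1/186) = 8228 + 3/31 = 255071/31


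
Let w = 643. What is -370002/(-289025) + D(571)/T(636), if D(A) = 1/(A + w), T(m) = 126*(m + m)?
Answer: 71991366389441/56235654367200 ≈ 1.2802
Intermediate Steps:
T(m) = 252*m (T(m) = 126*(2*m) = 252*m)
D(A) = 1/(643 + A) (D(A) = 1/(A + 643) = 1/(643 + A))
-370002/(-289025) + D(571)/T(636) = -370002/(-289025) + 1/((643 + 571)*((252*636))) = -370002*(-1/289025) + 1/(1214*160272) = 370002/289025 + (1/1214)*(1/160272) = 370002/289025 + 1/194570208 = 71991366389441/56235654367200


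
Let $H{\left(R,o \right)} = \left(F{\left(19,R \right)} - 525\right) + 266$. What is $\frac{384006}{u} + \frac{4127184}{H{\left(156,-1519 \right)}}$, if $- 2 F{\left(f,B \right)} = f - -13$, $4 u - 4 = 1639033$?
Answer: $- \frac{6764184875208}{450735175} \approx -15007.0$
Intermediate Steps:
$u = \frac{1639037}{4}$ ($u = 1 + \frac{1}{4} \cdot 1639033 = 1 + \frac{1639033}{4} = \frac{1639037}{4} \approx 4.0976 \cdot 10^{5}$)
$F{\left(f,B \right)} = - \frac{13}{2} - \frac{f}{2}$ ($F{\left(f,B \right)} = - \frac{f - -13}{2} = - \frac{f + 13}{2} = - \frac{13 + f}{2} = - \frac{13}{2} - \frac{f}{2}$)
$H{\left(R,o \right)} = -275$ ($H{\left(R,o \right)} = \left(\left(- \frac{13}{2} - \frac{19}{2}\right) - 525\right) + 266 = \left(-16 - 525\right) + 266 = -541 + 266 = -275$)
$\frac{384006}{u} + \frac{4127184}{H{\left(156,-1519 \right)}} = \frac{384006}{\frac{1639037}{4}} + \frac{4127184}{-275} = 384006 \cdot \frac{4}{1639037} + 4127184 \left(- \frac{1}{275}\right) = \frac{1536024}{1639037} - \frac{4127184}{275} = - \frac{6764184875208}{450735175}$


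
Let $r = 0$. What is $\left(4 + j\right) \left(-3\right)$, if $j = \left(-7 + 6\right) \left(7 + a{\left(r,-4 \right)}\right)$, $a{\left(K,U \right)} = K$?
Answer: $9$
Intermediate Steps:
$j = -7$ ($j = \left(-7 + 6\right) \left(7 + 0\right) = \left(-1\right) 7 = -7$)
$\left(4 + j\right) \left(-3\right) = \left(4 - 7\right) \left(-3\right) = \left(-3\right) \left(-3\right) = 9$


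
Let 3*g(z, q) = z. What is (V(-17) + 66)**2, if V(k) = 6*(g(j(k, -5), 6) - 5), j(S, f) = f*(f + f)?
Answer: 18496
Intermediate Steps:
j(S, f) = 2*f**2 (j(S, f) = f*(2*f) = 2*f**2)
g(z, q) = z/3
V(k) = 70 (V(k) = 6*((2*(-5)**2)/3 - 5) = 6*((2*25)/3 - 5) = 6*((1/3)*50 - 5) = 6*(50/3 - 5) = 6*(35/3) = 70)
(V(-17) + 66)**2 = (70 + 66)**2 = 136**2 = 18496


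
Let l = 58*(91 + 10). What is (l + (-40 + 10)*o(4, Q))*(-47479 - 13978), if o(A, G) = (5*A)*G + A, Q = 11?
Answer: 52975934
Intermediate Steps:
o(A, G) = A + 5*A*G (o(A, G) = 5*A*G + A = A + 5*A*G)
l = 5858 (l = 58*101 = 5858)
(l + (-40 + 10)*o(4, Q))*(-47479 - 13978) = (5858 + (-40 + 10)*(4*(1 + 5*11)))*(-47479 - 13978) = (5858 - 120*(1 + 55))*(-61457) = (5858 - 120*56)*(-61457) = (5858 - 30*224)*(-61457) = (5858 - 6720)*(-61457) = -862*(-61457) = 52975934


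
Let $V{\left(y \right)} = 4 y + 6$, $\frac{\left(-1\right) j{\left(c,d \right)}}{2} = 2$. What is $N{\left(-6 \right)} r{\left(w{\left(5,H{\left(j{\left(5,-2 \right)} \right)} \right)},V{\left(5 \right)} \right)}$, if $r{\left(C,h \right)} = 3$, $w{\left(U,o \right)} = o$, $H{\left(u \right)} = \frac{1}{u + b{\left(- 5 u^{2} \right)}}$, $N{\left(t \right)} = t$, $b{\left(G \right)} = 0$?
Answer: $-18$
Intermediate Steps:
$j{\left(c,d \right)} = -4$ ($j{\left(c,d \right)} = \left(-2\right) 2 = -4$)
$V{\left(y \right)} = 6 + 4 y$
$H{\left(u \right)} = \frac{1}{u}$ ($H{\left(u \right)} = \frac{1}{u + 0} = \frac{1}{u}$)
$N{\left(-6 \right)} r{\left(w{\left(5,H{\left(j{\left(5,-2 \right)} \right)} \right)},V{\left(5 \right)} \right)} = \left(-6\right) 3 = -18$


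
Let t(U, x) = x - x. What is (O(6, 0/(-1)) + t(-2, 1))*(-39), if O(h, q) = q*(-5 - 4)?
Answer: 0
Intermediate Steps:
t(U, x) = 0
O(h, q) = -9*q (O(h, q) = q*(-9) = -9*q)
(O(6, 0/(-1)) + t(-2, 1))*(-39) = (-0/(-1) + 0)*(-39) = (-0*(-1) + 0)*(-39) = (-9*0 + 0)*(-39) = (0 + 0)*(-39) = 0*(-39) = 0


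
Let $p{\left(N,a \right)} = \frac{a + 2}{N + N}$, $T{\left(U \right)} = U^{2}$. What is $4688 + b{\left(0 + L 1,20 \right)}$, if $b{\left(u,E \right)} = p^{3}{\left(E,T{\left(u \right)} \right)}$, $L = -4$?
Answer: $\frac{37504729}{8000} \approx 4688.1$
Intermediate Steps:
$p{\left(N,a \right)} = \frac{2 + a}{2 N}$
$b{\left(u,E \right)} = \frac{\left(2 + u^{2}\right)^{3}}{8 E^{3}}$ ($b{\left(u,E \right)} = \left(\frac{2 + u^{2}}{2 E}\right)^{3} = \frac{\left(2 + u^{2}\right)^{3}}{8 E^{3}}$)
$4688 + b{\left(0 + L 1,20 \right)} = 4688 + \frac{\left(2 + \left(0 - 4\right)^{2}\right)^{3}}{8 \cdot 8000} = 4688 + \frac{1}{8} \cdot \frac{1}{8000} \left(2 + \left(0 - 4\right)^{2}\right)^{3} = 4688 + \frac{1}{8} \cdot \frac{1}{8000} \left(2 + \left(-4\right)^{2}\right)^{3} = 4688 + \frac{1}{8} \cdot \frac{1}{8000} \left(2 + 16\right)^{3} = 4688 + \frac{1}{8} \cdot \frac{1}{8000} \cdot 18^{3} = 4688 + \frac{1}{8} \cdot \frac{1}{8000} \cdot 5832 = 4688 + \frac{729}{8000} = \frac{37504729}{8000}$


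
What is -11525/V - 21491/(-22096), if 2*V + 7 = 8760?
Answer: -321202077/193406288 ≈ -1.6608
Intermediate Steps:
V = 8753/2 (V = -7/2 + (½)*8760 = -7/2 + 4380 = 8753/2 ≈ 4376.5)
-11525/V - 21491/(-22096) = -11525/8753/2 - 21491/(-22096) = -11525*2/8753 - 21491*(-1/22096) = -23050/8753 + 21491/22096 = -321202077/193406288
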